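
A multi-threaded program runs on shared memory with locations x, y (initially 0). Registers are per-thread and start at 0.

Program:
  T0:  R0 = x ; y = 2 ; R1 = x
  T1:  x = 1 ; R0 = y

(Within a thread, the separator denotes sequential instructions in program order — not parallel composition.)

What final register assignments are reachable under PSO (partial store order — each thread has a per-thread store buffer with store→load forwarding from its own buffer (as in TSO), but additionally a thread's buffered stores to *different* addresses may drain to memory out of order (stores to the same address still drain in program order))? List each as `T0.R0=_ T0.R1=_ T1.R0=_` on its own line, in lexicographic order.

T0.R0=0 T0.R1=0 T1.R0=0
T0.R0=0 T0.R1=0 T1.R0=2
T0.R0=0 T0.R1=1 T1.R0=0
T0.R0=0 T0.R1=1 T1.R0=2
T0.R0=1 T0.R1=1 T1.R0=0
T0.R0=1 T0.R1=1 T1.R0=2

outcome vector order: (T0.R0,T0.R1,T1.R0)
|PSO outcomes| = 6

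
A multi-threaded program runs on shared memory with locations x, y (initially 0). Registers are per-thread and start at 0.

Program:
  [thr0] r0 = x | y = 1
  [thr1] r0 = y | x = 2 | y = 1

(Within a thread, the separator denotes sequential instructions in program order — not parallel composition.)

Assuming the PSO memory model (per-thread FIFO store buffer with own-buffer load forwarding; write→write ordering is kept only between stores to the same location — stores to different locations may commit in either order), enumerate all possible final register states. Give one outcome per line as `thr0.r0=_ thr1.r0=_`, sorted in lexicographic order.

outcome vector order: (thr0.r0,thr1.r0)
|PSO outcomes| = 3

thr0.r0=0 thr1.r0=0
thr0.r0=0 thr1.r0=1
thr0.r0=2 thr1.r0=0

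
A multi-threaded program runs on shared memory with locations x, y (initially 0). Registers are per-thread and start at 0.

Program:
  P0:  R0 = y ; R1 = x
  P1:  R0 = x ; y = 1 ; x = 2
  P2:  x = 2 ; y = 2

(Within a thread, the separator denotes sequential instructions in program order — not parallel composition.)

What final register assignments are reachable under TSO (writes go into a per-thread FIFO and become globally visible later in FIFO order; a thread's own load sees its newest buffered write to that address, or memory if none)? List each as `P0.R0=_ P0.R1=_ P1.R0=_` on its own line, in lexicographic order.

outcome vector order: (P0.R0,P0.R1,P1.R0)
|TSO outcomes| = 9

P0.R0=0 P0.R1=0 P1.R0=0
P0.R0=0 P0.R1=0 P1.R0=2
P0.R0=0 P0.R1=2 P1.R0=0
P0.R0=0 P0.R1=2 P1.R0=2
P0.R0=1 P0.R1=0 P1.R0=0
P0.R0=1 P0.R1=2 P1.R0=0
P0.R0=1 P0.R1=2 P1.R0=2
P0.R0=2 P0.R1=2 P1.R0=0
P0.R0=2 P0.R1=2 P1.R0=2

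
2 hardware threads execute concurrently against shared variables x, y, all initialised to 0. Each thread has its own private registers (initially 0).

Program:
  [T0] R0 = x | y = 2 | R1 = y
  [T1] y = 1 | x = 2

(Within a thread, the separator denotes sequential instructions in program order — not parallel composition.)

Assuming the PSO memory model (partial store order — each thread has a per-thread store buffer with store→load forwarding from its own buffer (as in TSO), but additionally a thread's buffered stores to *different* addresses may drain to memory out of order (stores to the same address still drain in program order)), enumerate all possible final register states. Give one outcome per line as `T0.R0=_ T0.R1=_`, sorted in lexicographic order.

outcome vector order: (T0.R0,T0.R1)
|PSO outcomes| = 4

T0.R0=0 T0.R1=1
T0.R0=0 T0.R1=2
T0.R0=2 T0.R1=1
T0.R0=2 T0.R1=2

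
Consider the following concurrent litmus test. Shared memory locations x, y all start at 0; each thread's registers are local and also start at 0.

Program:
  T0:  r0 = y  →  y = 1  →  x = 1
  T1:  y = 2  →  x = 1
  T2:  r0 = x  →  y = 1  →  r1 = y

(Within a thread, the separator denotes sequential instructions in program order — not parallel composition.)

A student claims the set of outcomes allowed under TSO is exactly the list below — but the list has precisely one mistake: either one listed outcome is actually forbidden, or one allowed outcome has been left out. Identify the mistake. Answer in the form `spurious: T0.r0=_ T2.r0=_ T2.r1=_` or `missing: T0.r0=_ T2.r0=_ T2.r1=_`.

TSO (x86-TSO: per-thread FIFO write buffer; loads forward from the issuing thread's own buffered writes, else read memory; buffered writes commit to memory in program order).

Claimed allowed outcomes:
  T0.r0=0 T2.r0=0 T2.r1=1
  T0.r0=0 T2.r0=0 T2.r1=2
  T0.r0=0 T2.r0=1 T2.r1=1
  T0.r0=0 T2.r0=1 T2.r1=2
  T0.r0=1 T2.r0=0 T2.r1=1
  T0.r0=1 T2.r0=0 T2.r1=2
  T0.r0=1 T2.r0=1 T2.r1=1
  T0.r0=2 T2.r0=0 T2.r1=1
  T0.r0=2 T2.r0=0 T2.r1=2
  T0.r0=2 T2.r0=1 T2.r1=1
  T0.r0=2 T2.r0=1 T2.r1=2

outcome vector order: (T0.r0,T2.r0,T2.r1)
under TSO → (0,0,1); (0,0,2); (0,1,1); (0,1,2); (1,0,1); (1,0,2); (1,1,1); (2,0,1); (2,0,2); (2,1,1)
claimed∖TSO = {(2,1,2)}

spurious: T0.r0=2 T2.r0=1 T2.r1=2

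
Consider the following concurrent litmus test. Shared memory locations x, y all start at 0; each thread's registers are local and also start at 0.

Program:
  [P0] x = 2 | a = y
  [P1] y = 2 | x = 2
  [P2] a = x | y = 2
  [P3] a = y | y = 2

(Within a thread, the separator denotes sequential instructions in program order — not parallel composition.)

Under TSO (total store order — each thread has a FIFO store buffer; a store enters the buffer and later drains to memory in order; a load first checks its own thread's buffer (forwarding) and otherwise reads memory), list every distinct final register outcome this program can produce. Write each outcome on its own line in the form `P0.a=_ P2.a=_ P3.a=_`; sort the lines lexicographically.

outcome vector order: (P0.a,P2.a,P3.a)
|TSO outcomes| = 8

P0.a=0 P2.a=0 P3.a=0
P0.a=0 P2.a=0 P3.a=2
P0.a=0 P2.a=2 P3.a=0
P0.a=0 P2.a=2 P3.a=2
P0.a=2 P2.a=0 P3.a=0
P0.a=2 P2.a=0 P3.a=2
P0.a=2 P2.a=2 P3.a=0
P0.a=2 P2.a=2 P3.a=2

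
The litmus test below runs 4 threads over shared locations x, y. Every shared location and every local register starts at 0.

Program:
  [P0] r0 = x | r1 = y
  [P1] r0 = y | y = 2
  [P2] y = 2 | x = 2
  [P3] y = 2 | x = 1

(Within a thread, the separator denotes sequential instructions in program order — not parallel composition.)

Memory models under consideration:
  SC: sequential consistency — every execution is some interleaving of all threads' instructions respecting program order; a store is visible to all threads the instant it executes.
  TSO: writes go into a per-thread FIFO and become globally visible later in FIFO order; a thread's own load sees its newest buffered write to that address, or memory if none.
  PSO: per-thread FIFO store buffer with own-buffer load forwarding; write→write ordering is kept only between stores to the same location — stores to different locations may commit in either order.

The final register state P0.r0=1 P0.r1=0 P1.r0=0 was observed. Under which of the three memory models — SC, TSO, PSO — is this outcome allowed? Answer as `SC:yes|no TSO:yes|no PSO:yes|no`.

outcome vector order: (P0.r0,P0.r1,P1.r0)
SC (8): <0 0 0> <0 0 2> <0 2 0> <0 2 2> <1 2 0> <1 2 2> <2 2 0> <2 2 2>
TSO (8): <0 0 0> <0 0 2> <0 2 0> <0 2 2> <1 2 0> <1 2 2> <2 2 0> <2 2 2>
PSO (12): <0 0 0> <0 0 2> <0 2 0> <0 2 2> <1 0 0> <1 0 2> <1 2 0> <1 2 2> <2 0 0> <2 0 2> <2 2 0> <2 2 2>
target <1 0 0> ∈ {PSO}

SC:no TSO:no PSO:yes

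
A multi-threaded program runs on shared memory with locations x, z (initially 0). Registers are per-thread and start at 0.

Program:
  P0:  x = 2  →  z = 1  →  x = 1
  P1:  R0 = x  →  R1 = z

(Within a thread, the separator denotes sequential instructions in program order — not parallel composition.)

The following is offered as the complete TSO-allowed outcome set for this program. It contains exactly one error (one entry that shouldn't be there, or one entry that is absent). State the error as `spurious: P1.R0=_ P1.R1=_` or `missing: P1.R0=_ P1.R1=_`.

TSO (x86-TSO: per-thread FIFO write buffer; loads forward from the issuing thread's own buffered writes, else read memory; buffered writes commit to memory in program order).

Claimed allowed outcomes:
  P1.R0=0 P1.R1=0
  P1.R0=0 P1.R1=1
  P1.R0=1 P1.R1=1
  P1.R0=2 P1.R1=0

missing: P1.R0=2 P1.R1=1

outcome vector order: (P1.R0,P1.R1)
TSO: 5 outcomes — {0/0 0/1 1/1 2/0 2/1}
TSO∖claimed = {2/1}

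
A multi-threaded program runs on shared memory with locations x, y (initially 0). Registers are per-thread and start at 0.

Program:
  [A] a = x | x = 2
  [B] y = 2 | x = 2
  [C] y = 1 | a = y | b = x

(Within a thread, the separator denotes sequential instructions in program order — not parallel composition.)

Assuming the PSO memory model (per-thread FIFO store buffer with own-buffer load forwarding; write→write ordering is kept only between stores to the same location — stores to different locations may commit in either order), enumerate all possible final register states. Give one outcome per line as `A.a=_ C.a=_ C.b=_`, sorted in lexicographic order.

outcome vector order: (A.a,C.a,C.b)
|PSO outcomes| = 8

A.a=0 C.a=1 C.b=0
A.a=0 C.a=1 C.b=2
A.a=0 C.a=2 C.b=0
A.a=0 C.a=2 C.b=2
A.a=2 C.a=1 C.b=0
A.a=2 C.a=1 C.b=2
A.a=2 C.a=2 C.b=0
A.a=2 C.a=2 C.b=2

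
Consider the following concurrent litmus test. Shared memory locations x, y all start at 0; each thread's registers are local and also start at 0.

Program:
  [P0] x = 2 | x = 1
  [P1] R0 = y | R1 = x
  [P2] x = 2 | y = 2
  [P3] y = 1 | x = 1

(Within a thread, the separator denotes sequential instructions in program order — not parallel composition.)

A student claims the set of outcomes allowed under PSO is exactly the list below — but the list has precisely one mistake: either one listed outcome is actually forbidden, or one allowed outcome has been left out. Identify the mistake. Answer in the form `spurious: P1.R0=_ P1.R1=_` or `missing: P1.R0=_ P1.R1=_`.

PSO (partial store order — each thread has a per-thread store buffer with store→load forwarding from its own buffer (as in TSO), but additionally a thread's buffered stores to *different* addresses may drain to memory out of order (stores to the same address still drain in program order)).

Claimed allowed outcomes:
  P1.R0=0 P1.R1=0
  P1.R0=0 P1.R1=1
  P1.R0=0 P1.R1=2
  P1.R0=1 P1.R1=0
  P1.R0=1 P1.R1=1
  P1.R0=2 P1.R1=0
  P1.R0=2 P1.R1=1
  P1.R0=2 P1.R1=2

missing: P1.R0=1 P1.R1=2

outcome vector order: (P1.R0,P1.R1)
under PSO → 0/0 0/1 0/2 1/0 1/1 1/2 2/0 2/1 2/2
PSO∖claimed = {1/2}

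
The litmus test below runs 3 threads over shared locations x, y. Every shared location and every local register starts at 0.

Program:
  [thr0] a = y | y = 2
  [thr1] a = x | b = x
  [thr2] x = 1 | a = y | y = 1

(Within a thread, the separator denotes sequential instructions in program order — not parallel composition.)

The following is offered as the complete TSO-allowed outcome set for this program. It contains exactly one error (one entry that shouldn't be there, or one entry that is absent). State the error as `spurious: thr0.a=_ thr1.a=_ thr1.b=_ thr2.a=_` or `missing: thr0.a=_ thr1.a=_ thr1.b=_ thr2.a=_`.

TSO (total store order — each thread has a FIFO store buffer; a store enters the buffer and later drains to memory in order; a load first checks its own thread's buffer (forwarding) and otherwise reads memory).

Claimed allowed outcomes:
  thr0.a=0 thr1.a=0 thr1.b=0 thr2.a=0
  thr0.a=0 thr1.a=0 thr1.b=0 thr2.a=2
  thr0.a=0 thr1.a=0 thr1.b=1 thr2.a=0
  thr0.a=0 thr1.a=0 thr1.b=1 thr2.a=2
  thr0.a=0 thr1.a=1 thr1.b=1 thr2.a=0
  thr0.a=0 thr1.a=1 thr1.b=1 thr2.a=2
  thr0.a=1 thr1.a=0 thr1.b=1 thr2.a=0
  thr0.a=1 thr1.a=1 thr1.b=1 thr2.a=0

missing: thr0.a=1 thr1.a=0 thr1.b=0 thr2.a=0

outcome vector order: (thr0.a,thr1.a,thr1.b,thr2.a)
under TSO → <0 0 0 0>, <0 0 0 2>, <0 0 1 0>, <0 0 1 2>, <0 1 1 0>, <0 1 1 2>, <1 0 0 0>, <1 0 1 0>, <1 1 1 0>
TSO∖claimed = {<1 0 0 0>}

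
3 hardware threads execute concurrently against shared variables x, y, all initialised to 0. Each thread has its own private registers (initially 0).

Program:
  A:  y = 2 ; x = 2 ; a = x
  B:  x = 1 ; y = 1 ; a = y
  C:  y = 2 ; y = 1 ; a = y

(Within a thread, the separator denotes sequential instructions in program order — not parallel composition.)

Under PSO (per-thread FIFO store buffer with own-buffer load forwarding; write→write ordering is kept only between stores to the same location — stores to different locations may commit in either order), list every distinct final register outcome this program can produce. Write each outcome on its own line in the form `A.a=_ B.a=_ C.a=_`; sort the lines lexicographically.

A.a=1 B.a=1 C.a=1
A.a=1 B.a=1 C.a=2
A.a=1 B.a=2 C.a=1
A.a=1 B.a=2 C.a=2
A.a=2 B.a=1 C.a=1
A.a=2 B.a=1 C.a=2
A.a=2 B.a=2 C.a=1
A.a=2 B.a=2 C.a=2

outcome vector order: (A.a,B.a,C.a)
|PSO outcomes| = 8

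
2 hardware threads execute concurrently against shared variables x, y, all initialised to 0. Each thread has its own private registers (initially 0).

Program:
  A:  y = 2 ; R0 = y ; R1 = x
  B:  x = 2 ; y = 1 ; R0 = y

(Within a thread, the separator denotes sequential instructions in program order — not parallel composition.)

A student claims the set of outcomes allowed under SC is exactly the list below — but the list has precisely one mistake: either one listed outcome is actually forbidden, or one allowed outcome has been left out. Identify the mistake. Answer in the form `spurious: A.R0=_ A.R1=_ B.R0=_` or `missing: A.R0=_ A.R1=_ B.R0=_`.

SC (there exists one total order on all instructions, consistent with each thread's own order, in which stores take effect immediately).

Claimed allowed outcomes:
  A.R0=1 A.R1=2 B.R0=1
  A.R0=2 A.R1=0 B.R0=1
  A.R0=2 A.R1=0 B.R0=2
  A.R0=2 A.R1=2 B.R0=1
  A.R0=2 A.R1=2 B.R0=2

spurious: A.R0=2 A.R1=0 B.R0=2

outcome vector order: (A.R0,A.R1,B.R0)
[SC] allowed = {<1 2 1>, <2 0 1>, <2 2 1>, <2 2 2>}
claimed∖SC = {<2 0 2>}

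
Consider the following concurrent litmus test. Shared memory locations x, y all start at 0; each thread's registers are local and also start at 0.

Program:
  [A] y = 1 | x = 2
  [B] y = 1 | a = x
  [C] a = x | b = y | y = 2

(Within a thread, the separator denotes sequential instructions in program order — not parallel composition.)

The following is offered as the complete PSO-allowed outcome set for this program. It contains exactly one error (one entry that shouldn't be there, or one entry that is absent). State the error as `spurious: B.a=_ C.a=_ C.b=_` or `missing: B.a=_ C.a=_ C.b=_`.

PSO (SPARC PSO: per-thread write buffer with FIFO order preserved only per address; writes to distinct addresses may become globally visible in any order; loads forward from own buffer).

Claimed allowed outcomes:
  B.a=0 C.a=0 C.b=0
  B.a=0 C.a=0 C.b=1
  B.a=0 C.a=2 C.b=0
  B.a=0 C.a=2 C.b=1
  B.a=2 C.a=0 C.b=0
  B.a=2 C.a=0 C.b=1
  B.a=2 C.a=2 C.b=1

missing: B.a=2 C.a=2 C.b=0

outcome vector order: (B.a,C.a,C.b)
[PSO] allowed = {000, 001, 020, 021, 200, 201, 220, 221}
PSO∖claimed = {220}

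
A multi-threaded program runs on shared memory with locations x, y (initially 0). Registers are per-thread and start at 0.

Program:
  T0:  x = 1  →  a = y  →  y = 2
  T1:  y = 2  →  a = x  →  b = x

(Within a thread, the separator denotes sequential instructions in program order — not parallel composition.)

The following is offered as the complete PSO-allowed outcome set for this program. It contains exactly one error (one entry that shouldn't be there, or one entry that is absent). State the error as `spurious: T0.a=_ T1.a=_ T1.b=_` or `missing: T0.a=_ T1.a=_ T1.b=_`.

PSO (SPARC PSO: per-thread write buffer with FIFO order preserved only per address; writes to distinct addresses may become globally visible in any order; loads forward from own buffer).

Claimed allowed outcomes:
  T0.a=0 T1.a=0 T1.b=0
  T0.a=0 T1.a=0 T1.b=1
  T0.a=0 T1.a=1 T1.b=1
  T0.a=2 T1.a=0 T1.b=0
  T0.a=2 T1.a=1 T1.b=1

outcome vector order: (T0.a,T1.a,T1.b)
PSO: 6 outcomes — {000 001 011 200 201 211}
PSO∖claimed = {201}

missing: T0.a=2 T1.a=0 T1.b=1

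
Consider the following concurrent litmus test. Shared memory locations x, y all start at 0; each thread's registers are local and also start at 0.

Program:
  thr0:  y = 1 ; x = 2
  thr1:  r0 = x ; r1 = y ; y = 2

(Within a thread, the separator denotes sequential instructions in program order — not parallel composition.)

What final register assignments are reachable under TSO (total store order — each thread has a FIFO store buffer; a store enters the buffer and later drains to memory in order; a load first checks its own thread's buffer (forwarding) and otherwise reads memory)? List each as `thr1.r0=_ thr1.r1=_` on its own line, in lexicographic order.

outcome vector order: (thr1.r0,thr1.r1)
|TSO outcomes| = 3

thr1.r0=0 thr1.r1=0
thr1.r0=0 thr1.r1=1
thr1.r0=2 thr1.r1=1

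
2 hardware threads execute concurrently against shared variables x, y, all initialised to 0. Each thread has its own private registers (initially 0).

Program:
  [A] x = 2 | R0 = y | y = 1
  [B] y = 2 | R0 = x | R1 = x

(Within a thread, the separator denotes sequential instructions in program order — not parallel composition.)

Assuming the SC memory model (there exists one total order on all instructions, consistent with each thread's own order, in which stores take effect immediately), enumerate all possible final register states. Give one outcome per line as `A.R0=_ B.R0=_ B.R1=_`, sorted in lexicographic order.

A.R0=0 B.R0=2 B.R1=2
A.R0=2 B.R0=0 B.R1=0
A.R0=2 B.R0=0 B.R1=2
A.R0=2 B.R0=2 B.R1=2

outcome vector order: (A.R0,B.R0,B.R1)
|SC outcomes| = 4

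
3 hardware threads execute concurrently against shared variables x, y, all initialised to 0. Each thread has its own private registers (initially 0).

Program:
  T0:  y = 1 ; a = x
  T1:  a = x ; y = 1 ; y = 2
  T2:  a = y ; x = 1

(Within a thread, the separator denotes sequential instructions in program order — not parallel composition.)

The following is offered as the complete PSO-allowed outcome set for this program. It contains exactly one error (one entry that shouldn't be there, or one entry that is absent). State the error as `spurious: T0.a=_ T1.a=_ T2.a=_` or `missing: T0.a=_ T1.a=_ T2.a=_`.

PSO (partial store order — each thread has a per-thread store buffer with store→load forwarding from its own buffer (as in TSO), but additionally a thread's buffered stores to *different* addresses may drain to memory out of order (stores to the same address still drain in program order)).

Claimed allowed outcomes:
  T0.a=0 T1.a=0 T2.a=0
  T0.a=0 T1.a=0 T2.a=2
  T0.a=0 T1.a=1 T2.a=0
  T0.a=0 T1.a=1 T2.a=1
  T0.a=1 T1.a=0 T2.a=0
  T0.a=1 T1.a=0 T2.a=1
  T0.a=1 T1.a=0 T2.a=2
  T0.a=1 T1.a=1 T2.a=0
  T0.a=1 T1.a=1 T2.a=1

outcome vector order: (T0.a,T1.a,T2.a)
[PSO] allowed = {000; 001; 002; 010; 011; 100; 101; 102; 110; 111}
PSO∖claimed = {001}

missing: T0.a=0 T1.a=0 T2.a=1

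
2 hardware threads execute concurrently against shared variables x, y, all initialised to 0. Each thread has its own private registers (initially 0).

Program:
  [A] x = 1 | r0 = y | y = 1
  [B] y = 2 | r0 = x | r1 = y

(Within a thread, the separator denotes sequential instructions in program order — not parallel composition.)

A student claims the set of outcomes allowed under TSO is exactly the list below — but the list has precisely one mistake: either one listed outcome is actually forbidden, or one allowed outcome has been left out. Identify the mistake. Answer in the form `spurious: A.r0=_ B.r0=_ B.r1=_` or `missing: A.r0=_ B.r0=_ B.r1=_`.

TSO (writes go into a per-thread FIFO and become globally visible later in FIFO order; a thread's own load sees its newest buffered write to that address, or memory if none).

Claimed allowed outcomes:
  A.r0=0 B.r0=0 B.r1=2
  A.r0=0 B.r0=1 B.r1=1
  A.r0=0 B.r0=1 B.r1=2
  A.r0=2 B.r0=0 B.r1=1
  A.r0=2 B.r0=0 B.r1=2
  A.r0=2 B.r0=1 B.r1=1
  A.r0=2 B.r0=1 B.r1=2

missing: A.r0=0 B.r0=0 B.r1=1

outcome vector order: (A.r0,B.r0,B.r1)
TSO (8): <0 0 1>; <0 0 2>; <0 1 1>; <0 1 2>; <2 0 1>; <2 0 2>; <2 1 1>; <2 1 2>
TSO∖claimed = {<0 0 1>}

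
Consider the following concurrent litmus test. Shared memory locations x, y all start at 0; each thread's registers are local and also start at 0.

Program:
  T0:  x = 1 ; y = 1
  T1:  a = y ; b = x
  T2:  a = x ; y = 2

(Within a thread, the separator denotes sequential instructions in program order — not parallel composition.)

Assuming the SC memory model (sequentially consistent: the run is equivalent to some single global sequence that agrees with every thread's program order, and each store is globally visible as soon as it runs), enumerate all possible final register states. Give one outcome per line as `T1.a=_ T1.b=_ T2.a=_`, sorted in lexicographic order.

T1.a=0 T1.b=0 T2.a=0
T1.a=0 T1.b=0 T2.a=1
T1.a=0 T1.b=1 T2.a=0
T1.a=0 T1.b=1 T2.a=1
T1.a=1 T1.b=1 T2.a=0
T1.a=1 T1.b=1 T2.a=1
T1.a=2 T1.b=0 T2.a=0
T1.a=2 T1.b=1 T2.a=0
T1.a=2 T1.b=1 T2.a=1

outcome vector order: (T1.a,T1.b,T2.a)
|SC outcomes| = 9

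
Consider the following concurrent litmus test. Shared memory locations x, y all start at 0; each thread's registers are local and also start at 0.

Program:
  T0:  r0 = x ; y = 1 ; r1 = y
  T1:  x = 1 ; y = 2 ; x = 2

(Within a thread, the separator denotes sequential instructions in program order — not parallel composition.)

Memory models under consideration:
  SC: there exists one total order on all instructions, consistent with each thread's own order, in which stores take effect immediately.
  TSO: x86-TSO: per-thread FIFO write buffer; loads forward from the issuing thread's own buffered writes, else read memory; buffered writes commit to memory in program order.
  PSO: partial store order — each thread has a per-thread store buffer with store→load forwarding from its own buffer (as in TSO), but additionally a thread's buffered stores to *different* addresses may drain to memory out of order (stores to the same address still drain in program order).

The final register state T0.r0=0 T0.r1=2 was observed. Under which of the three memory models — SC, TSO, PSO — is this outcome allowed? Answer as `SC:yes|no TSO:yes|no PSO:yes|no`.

outcome vector order: (T0.r0,T0.r1)
SC: 5 outcomes — {<0 1> <0 2> <1 1> <1 2> <2 1>}
TSO: 5 outcomes — {<0 1> <0 2> <1 1> <1 2> <2 1>}
PSO: 6 outcomes — {<0 1> <0 2> <1 1> <1 2> <2 1> <2 2>}
target <0 2> ∈ {SC,TSO,PSO}

SC:yes TSO:yes PSO:yes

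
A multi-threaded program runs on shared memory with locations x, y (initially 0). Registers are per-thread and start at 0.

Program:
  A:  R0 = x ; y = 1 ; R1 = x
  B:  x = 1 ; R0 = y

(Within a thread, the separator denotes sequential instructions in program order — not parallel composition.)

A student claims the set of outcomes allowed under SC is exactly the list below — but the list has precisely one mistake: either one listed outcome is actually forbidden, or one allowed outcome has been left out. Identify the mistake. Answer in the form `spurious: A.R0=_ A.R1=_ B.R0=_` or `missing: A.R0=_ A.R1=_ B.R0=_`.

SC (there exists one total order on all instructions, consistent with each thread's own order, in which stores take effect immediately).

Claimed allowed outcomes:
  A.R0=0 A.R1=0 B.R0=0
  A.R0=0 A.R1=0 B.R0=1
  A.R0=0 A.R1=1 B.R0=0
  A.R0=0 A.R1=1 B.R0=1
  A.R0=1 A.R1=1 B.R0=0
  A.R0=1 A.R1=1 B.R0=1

spurious: A.R0=0 A.R1=0 B.R0=0

outcome vector order: (A.R0,A.R1,B.R0)
SC (5): <0 0 1>, <0 1 0>, <0 1 1>, <1 1 0>, <1 1 1>
claimed∖SC = {<0 0 0>}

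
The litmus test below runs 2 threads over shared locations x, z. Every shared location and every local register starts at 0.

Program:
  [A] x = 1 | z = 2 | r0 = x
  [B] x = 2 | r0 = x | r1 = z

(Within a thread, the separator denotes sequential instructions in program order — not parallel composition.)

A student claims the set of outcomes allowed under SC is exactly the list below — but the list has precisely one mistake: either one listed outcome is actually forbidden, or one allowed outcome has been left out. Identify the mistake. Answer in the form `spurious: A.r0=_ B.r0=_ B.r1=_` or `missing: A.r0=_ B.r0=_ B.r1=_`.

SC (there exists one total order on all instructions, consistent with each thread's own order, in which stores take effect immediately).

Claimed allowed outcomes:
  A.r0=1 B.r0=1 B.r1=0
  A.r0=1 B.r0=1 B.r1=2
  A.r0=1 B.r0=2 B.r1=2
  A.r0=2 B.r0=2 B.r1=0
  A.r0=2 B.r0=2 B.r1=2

outcome vector order: (A.r0,B.r0,B.r1)
SC (6): (1,1,0); (1,1,2); (1,2,0); (1,2,2); (2,2,0); (2,2,2)
SC∖claimed = {(1,2,0)}

missing: A.r0=1 B.r0=2 B.r1=0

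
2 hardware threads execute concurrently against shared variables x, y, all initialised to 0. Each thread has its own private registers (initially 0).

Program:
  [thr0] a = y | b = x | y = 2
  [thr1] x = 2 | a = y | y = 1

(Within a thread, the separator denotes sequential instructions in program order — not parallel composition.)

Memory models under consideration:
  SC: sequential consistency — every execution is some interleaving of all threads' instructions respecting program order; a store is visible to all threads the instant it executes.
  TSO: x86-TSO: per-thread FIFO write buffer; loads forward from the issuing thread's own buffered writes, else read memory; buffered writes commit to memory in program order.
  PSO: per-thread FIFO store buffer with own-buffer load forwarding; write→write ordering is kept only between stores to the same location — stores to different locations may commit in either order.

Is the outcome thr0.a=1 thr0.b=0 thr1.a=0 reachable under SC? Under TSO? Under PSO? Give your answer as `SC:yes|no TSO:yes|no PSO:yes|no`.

outcome vector order: (thr0.a,thr0.b,thr1.a)
[SC] allowed = {000; 002; 020; 022; 120}
[TSO] allowed = {000; 002; 020; 022; 120}
[PSO] allowed = {000; 002; 020; 022; 100; 120}
target 100 ∈ {PSO}

SC:no TSO:no PSO:yes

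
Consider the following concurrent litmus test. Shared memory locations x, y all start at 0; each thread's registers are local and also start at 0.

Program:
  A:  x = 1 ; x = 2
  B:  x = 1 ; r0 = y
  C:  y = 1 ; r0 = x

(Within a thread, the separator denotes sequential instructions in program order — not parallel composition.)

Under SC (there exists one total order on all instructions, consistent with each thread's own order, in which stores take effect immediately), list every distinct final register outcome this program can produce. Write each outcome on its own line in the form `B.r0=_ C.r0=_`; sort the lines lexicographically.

outcome vector order: (B.r0,C.r0)
|SC outcomes| = 5

B.r0=0 C.r0=1
B.r0=0 C.r0=2
B.r0=1 C.r0=0
B.r0=1 C.r0=1
B.r0=1 C.r0=2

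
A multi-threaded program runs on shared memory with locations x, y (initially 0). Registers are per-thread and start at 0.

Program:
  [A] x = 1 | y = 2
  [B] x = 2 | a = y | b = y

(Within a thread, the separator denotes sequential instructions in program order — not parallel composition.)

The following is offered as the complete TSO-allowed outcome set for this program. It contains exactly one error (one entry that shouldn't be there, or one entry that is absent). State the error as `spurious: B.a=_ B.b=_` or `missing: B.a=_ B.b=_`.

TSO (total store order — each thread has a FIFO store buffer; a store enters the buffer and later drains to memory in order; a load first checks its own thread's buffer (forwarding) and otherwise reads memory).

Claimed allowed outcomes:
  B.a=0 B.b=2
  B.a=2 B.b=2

outcome vector order: (B.a,B.b)
TSO: 3 outcomes — {00; 02; 22}
TSO∖claimed = {00}

missing: B.a=0 B.b=0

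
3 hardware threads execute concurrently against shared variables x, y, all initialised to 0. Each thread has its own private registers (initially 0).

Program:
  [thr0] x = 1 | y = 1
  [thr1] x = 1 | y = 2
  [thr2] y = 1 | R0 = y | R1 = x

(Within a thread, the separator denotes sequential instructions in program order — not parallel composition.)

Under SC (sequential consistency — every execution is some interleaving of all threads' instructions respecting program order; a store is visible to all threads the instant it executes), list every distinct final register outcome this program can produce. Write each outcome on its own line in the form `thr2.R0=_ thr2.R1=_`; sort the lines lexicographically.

outcome vector order: (thr2.R0,thr2.R1)
|SC outcomes| = 3

thr2.R0=1 thr2.R1=0
thr2.R0=1 thr2.R1=1
thr2.R0=2 thr2.R1=1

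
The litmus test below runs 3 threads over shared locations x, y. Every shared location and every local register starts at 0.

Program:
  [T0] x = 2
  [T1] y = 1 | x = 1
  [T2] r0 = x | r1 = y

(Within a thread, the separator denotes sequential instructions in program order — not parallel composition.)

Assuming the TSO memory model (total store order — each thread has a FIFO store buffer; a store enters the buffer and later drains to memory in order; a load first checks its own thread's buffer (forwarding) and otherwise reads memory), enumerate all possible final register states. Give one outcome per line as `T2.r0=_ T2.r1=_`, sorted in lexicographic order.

outcome vector order: (T2.r0,T2.r1)
|TSO outcomes| = 5

T2.r0=0 T2.r1=0
T2.r0=0 T2.r1=1
T2.r0=1 T2.r1=1
T2.r0=2 T2.r1=0
T2.r0=2 T2.r1=1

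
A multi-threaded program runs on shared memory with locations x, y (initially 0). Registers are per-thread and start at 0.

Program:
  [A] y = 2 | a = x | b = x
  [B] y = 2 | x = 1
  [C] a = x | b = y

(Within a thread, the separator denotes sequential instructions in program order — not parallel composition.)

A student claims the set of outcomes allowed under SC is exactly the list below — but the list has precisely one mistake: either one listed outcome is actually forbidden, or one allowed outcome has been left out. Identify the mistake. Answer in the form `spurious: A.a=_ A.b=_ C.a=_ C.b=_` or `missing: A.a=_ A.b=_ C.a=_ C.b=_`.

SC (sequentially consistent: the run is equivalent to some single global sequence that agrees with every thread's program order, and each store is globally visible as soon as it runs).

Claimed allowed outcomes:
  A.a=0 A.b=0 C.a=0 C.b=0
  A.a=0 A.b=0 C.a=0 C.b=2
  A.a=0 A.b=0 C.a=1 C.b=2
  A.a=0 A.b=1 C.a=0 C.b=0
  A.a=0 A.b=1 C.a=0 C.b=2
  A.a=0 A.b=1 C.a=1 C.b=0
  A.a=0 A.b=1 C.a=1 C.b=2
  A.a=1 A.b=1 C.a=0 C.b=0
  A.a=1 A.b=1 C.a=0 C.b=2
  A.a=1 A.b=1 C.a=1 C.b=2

spurious: A.a=0 A.b=1 C.a=1 C.b=0

outcome vector order: (A.a,A.b,C.a,C.b)
under SC → (0,0,0,0), (0,0,0,2), (0,0,1,2), (0,1,0,0), (0,1,0,2), (0,1,1,2), (1,1,0,0), (1,1,0,2), (1,1,1,2)
claimed∖SC = {(0,1,1,0)}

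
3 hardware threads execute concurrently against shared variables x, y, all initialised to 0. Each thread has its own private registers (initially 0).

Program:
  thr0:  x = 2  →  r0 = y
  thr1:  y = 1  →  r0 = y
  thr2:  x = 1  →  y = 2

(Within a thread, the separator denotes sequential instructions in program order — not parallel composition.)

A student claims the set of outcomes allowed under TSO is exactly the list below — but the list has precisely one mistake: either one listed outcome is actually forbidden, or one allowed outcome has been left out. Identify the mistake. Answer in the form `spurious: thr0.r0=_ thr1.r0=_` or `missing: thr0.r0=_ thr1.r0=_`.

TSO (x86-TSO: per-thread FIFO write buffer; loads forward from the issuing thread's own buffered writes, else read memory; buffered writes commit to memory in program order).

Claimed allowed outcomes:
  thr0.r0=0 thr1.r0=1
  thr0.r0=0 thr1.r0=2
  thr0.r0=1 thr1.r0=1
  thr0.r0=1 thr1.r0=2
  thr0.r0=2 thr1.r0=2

outcome vector order: (thr0.r0,thr1.r0)
TSO: 6 outcomes — {<0 1>, <0 2>, <1 1>, <1 2>, <2 1>, <2 2>}
TSO∖claimed = {<2 1>}

missing: thr0.r0=2 thr1.r0=1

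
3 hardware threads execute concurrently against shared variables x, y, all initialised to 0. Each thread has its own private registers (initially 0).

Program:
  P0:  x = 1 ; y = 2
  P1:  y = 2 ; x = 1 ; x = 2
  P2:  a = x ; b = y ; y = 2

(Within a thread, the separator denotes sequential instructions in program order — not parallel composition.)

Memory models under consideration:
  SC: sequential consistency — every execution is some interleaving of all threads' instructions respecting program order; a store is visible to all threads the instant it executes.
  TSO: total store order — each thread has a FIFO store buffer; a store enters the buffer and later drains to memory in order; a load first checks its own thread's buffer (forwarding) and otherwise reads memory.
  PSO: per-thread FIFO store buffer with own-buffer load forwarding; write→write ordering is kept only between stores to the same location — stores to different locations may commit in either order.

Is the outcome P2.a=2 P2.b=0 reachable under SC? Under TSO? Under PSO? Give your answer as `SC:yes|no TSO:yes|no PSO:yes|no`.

outcome vector order: (P2.a,P2.b)
SC (5): 0/0; 0/2; 1/0; 1/2; 2/2
TSO (5): 0/0; 0/2; 1/0; 1/2; 2/2
PSO (6): 0/0; 0/2; 1/0; 1/2; 2/0; 2/2
target 2/0 ∈ {PSO}

SC:no TSO:no PSO:yes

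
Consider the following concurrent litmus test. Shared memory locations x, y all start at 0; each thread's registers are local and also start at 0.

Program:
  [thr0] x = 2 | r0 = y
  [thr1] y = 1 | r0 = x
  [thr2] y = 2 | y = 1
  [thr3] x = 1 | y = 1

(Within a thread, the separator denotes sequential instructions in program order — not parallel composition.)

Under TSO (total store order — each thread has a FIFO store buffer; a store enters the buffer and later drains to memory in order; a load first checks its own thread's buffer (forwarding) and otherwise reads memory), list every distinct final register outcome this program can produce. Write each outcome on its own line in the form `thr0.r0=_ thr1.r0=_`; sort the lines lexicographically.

thr0.r0=0 thr1.r0=0
thr0.r0=0 thr1.r0=1
thr0.r0=0 thr1.r0=2
thr0.r0=1 thr1.r0=0
thr0.r0=1 thr1.r0=1
thr0.r0=1 thr1.r0=2
thr0.r0=2 thr1.r0=0
thr0.r0=2 thr1.r0=1
thr0.r0=2 thr1.r0=2

outcome vector order: (thr0.r0,thr1.r0)
|TSO outcomes| = 9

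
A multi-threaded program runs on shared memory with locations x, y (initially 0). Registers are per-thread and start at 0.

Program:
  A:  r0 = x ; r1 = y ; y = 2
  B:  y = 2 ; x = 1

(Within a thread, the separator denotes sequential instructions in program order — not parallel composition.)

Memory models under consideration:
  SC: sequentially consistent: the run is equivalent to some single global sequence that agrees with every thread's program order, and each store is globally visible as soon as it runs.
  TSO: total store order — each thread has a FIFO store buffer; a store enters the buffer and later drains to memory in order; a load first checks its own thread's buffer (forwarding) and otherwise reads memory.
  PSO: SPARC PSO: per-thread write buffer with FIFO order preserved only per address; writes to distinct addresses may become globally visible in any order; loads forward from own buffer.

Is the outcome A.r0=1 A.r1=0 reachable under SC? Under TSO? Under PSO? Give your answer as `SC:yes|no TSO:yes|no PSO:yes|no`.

outcome vector order: (A.r0,A.r1)
[SC] allowed = {0/0, 0/2, 1/2}
[TSO] allowed = {0/0, 0/2, 1/2}
[PSO] allowed = {0/0, 0/2, 1/0, 1/2}
target 1/0 ∈ {PSO}

SC:no TSO:no PSO:yes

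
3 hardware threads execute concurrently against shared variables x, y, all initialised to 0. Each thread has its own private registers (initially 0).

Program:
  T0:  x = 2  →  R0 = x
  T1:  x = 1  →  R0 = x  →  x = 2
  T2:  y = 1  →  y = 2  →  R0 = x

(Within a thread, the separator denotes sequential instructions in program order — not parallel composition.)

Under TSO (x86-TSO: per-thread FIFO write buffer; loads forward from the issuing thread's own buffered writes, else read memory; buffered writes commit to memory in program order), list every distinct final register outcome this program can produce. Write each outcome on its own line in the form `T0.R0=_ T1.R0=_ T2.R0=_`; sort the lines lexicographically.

outcome vector order: (T0.R0,T1.R0,T2.R0)
|TSO outcomes| = 9

T0.R0=1 T1.R0=1 T2.R0=0
T0.R0=1 T1.R0=1 T2.R0=1
T0.R0=1 T1.R0=1 T2.R0=2
T0.R0=2 T1.R0=1 T2.R0=0
T0.R0=2 T1.R0=1 T2.R0=1
T0.R0=2 T1.R0=1 T2.R0=2
T0.R0=2 T1.R0=2 T2.R0=0
T0.R0=2 T1.R0=2 T2.R0=1
T0.R0=2 T1.R0=2 T2.R0=2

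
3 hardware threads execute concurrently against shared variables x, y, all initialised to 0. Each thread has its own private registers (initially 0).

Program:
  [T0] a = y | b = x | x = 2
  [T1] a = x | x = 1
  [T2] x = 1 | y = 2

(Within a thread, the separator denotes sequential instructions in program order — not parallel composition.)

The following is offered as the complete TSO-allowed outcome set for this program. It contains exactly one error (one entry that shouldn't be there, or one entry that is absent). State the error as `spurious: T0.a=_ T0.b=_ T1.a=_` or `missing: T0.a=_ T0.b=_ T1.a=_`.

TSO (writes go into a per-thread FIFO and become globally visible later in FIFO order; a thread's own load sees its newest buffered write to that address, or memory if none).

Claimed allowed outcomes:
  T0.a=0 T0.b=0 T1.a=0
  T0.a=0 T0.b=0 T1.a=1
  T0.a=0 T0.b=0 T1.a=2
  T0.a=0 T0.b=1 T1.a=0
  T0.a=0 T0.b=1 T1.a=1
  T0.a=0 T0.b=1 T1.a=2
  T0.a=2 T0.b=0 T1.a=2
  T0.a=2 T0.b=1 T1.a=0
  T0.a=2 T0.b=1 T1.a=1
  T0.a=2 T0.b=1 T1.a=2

spurious: T0.a=2 T0.b=0 T1.a=2

outcome vector order: (T0.a,T0.b,T1.a)
TSO (9): (0,0,0), (0,0,1), (0,0,2), (0,1,0), (0,1,1), (0,1,2), (2,1,0), (2,1,1), (2,1,2)
claimed∖TSO = {(2,0,2)}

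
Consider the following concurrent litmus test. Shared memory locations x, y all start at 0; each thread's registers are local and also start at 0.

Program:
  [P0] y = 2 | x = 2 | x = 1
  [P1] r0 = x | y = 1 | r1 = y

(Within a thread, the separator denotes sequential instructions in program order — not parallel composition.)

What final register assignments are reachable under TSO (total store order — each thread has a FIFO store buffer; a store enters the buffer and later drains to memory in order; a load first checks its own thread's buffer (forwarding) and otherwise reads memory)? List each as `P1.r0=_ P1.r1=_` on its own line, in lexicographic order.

outcome vector order: (P1.r0,P1.r1)
|TSO outcomes| = 4

P1.r0=0 P1.r1=1
P1.r0=0 P1.r1=2
P1.r0=1 P1.r1=1
P1.r0=2 P1.r1=1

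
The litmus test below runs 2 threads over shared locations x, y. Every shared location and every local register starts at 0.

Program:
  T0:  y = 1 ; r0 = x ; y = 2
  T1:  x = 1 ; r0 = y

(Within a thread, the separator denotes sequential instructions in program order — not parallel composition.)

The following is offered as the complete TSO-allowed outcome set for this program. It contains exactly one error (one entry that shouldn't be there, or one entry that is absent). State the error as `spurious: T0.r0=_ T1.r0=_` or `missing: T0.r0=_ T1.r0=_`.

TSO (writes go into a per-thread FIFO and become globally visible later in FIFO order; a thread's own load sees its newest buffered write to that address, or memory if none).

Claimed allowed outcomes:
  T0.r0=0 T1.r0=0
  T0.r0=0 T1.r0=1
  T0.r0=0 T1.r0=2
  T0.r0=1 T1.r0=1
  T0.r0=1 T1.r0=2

outcome vector order: (T0.r0,T1.r0)
under TSO → <0 0>, <0 1>, <0 2>, <1 0>, <1 1>, <1 2>
TSO∖claimed = {<1 0>}

missing: T0.r0=1 T1.r0=0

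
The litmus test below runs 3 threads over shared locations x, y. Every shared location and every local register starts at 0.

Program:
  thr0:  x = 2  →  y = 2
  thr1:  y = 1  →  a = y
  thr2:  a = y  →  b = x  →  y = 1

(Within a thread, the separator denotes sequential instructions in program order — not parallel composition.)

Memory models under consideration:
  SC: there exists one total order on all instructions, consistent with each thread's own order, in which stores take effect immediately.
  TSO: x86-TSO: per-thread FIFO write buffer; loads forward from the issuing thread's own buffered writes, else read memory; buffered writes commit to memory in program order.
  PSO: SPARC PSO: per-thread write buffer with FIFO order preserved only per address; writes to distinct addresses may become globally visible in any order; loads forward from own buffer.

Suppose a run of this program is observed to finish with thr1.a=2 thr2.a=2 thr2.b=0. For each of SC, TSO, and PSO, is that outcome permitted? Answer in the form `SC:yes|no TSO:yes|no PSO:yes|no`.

outcome vector order: (thr1.a,thr2.a,thr2.b)
SC: 10 outcomes — {1/0/0; 1/0/2; 1/1/0; 1/1/2; 1/2/2; 2/0/0; 2/0/2; 2/1/0; 2/1/2; 2/2/2}
TSO: 10 outcomes — {1/0/0; 1/0/2; 1/1/0; 1/1/2; 1/2/2; 2/0/0; 2/0/2; 2/1/0; 2/1/2; 2/2/2}
PSO: 12 outcomes — {1/0/0; 1/0/2; 1/1/0; 1/1/2; 1/2/0; 1/2/2; 2/0/0; 2/0/2; 2/1/0; 2/1/2; 2/2/0; 2/2/2}
target 2/2/0 ∈ {PSO}

SC:no TSO:no PSO:yes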